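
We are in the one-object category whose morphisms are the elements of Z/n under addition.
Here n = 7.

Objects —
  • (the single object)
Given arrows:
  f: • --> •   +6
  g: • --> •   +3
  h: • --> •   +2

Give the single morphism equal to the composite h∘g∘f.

  0 +6≡6 +3≡2 +2≡4  (mod 7)
composite: +4

Answer: +4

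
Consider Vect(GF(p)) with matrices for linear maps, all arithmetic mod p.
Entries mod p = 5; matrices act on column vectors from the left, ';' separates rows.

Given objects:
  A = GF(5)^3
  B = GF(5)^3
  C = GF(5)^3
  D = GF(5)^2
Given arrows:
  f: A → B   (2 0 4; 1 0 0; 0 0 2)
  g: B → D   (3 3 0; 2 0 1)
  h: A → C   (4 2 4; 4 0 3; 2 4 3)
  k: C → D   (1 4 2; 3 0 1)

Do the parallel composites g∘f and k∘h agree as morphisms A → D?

Path 1 = f;g:
  e0=[1,0,0] f→[2,1,0] g→[4,4]
  e1=[0,1,0] f→[0,0,0] g→[0,0]
  e2=[0,0,1] f→[4,0,2] g→[2,0]
  ⟦path⟧₁ = (4 0 2; 4 0 0)
Path 2 = h;k:
  e0=[1,0,0] h→[4,4,2] k→[4,4]
  e1=[0,1,0] h→[2,0,4] k→[0,0]
  e2=[0,0,1] h→[4,3,3] k→[2,0]
  ⟦path⟧₂ = (4 0 2; 4 0 0)
Equal? equal; square commutes

Answer: COMMUTES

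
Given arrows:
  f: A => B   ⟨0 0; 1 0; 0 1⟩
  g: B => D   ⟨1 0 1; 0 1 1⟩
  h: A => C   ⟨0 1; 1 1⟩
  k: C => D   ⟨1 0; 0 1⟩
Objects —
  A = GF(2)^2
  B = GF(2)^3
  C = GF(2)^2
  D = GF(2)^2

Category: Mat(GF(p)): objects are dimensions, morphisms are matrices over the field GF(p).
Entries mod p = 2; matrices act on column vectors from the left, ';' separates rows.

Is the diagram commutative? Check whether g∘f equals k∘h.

Answer: COMMUTES

Derivation:
1) trace f;g:
  e0=(1,0) f=>(0,1,0) g=>(0,1)
  e1=(0,1) f=>(0,0,1) g=>(1,1)
  ⟦path⟧₁ = ⟨0 1; 1 1⟩
2) trace h;k:
  e0=(1,0) h=>(0,1) k=>(0,1)
  e1=(0,1) h=>(1,1) k=>(1,1)
  ⟦path⟧₂ = ⟨0 1; 1 1⟩
Equal? same morphism ✓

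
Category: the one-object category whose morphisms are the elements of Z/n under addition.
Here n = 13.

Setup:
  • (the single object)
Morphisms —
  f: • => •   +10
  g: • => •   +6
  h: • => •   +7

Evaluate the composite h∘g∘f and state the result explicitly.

  0 +10≡10 +6≡3 +7≡10  (mod 13)
⟦path⟧: +10

Answer: +10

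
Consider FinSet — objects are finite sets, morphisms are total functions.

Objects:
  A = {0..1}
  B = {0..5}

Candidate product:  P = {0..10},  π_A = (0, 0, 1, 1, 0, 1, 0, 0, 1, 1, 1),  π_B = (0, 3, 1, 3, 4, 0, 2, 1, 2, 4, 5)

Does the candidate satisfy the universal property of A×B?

Answer: NOT A VALID PRODUCT — |P|=11 ≠ |A|·|B|=12

Trace:
|A|·|B| = 2·6 = 12;  |P| = 11
  → cardinalities differ; no bijection possible.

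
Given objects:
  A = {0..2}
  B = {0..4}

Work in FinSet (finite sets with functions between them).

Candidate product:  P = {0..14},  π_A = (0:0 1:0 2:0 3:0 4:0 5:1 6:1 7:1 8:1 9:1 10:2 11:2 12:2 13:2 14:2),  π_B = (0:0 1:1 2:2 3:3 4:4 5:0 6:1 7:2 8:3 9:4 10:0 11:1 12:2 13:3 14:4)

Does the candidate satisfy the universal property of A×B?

|A|·|B| = 3·5 = 15;  |P| = 15
Check the pairing map k ↦ (π_A(k), π_B(k)):
  0 : (0,0)
  1 : (0,1)
  2 : (0,2)
  3 : (0,3)
  4 : (0,4)
  5 : (1,0)
  6 : (1,1)
  7 : (1,2)
  8 : (1,3)
  9 : (1,4)
  10 : (2,0)
  11 : (2,1)
  12 : (2,2)
  13 : (2,3)
  14 : (2,4)
distinct pairs in image: 15 / 15 needed
  → bijection onto A×B; projections well-typed.

Answer: VALID PRODUCT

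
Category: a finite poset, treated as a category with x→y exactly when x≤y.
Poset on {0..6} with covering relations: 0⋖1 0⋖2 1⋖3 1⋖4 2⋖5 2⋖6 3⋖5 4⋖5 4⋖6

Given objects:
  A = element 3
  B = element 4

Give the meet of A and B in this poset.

{x : x<=A ∧ x<=B} = {0,1}  (A=3, B=4)
  0 <= 1
  1 <= 1
glb = 1

Answer: A∧B = 1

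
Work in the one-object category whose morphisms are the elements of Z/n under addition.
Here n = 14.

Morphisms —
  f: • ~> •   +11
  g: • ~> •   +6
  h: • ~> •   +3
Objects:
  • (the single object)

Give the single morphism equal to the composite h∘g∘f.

  0 +11≡11 +6≡3 +3≡6  (mod 14)
result: +6

Answer: +6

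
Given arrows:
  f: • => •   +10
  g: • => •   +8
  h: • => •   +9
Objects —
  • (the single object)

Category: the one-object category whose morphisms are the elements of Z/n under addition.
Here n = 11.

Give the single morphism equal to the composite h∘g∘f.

Answer: +5

Trace:
  0 +10≡10 +8≡7 +9≡5  (mod 11)
⟦path⟧: +5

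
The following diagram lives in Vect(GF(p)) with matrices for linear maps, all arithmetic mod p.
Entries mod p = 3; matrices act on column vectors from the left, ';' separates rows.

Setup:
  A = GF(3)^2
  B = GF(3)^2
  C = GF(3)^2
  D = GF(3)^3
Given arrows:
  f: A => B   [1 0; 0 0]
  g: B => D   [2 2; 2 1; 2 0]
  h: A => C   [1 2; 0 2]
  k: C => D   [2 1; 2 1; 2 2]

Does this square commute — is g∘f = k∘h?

Answer: DOES NOT COMMUTE

Derivation:
Along f;g (path 1):
  e0=[1,0] f=>[1,0] g=>[2,2,2]
  e1=[0,1] f=>[0,0] g=>[0,0,0]
  result₁ = [2 0; 2 0; 2 0]
Along h;k (path 2):
  e0=[1,0] h=>[1,0] k=>[2,2,2]
  e1=[0,1] h=>[2,2] k=>[0,0,2]
  result₂ = [2 0; 2 0; 2 2]
Equal? differ; not commutative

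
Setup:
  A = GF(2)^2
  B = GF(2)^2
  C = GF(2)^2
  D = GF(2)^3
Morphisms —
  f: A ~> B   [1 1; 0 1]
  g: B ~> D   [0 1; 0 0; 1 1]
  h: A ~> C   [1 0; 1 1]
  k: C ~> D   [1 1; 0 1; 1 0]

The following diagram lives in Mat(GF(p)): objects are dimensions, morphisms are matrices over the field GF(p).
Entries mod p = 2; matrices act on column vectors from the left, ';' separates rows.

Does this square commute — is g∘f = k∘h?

Answer: DOES NOT COMMUTE

Trace:
1) trace f;g:
  e0=(1,0) f~>(1,0) g~>(0,0,1)
  e1=(0,1) f~>(1,1) g~>(1,0,0)
  result₁ = [0 1; 0 0; 1 0]
2) trace h;k:
  e0=(1,0) h~>(1,1) k~>(0,1,1)
  e1=(0,1) h~>(0,1) k~>(1,1,0)
  result₂ = [0 1; 1 1; 1 0]
Equal? NO — does not commute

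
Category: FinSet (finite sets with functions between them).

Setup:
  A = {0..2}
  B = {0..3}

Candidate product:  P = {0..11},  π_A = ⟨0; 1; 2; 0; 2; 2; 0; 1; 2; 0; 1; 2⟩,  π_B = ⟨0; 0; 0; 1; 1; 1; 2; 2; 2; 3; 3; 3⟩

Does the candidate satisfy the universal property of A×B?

|A|·|B| = 3·4 = 12;  |P| = 12
Check the pairing map k ↦ (π_A(k), π_B(k)):
  0 : (0,0)
  1 : (1,0)
  2 : (2,0)
  3 : (0,1)
  4 : (2,1)
  5 : (2,1)  ✗ repeats pair of k=4
  6 : (0,2)
  7 : (1,2)
  8 : (2,2)
  9 : (0,3)
  10 : (1,3)
  11 : (2,3)
distinct pairs in image: 11 / 12 needed
  → (2,1) hit at k=4 and k=5

Answer: NOT A VALID PRODUCT — duplicate pair at indices 5,4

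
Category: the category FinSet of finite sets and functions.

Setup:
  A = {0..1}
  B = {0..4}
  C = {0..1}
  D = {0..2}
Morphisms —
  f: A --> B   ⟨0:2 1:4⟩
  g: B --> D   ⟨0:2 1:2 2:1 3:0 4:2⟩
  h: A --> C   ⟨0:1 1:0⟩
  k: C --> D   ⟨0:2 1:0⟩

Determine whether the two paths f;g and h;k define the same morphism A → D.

Answer: DOES NOT COMMUTE

Trace:
Along f;g (path 1):
  0 f-->2 g-->1
  1 f-->4 g-->2
  composite₁ = ⟨0:1 1:2⟩
Along h;k (path 2):
  0 h-->1 k-->0
  1 h-->0 k-->2
  composite₂ = ⟨0:0 1:2⟩
Equal? NO — does not commute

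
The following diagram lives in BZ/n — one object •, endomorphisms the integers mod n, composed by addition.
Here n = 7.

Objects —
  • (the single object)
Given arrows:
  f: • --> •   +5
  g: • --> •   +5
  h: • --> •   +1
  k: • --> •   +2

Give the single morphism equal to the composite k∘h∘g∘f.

Answer: +6

Trace:
  0 +5≡5 +5≡3 +1≡4 +2≡6  (mod 7)
⟦path⟧: +6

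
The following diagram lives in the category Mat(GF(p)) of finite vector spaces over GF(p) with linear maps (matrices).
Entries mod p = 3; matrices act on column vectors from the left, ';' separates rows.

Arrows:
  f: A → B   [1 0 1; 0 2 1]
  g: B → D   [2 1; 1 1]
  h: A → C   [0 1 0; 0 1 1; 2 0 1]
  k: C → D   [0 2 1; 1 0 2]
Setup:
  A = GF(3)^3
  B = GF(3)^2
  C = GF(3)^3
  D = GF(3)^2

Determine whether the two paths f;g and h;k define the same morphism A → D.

Answer: DOES NOT COMMUTE

Trace:
Path 1 = f;g:
  e0=⟨1,0,0⟩ f→⟨1,0⟩ g→⟨2,1⟩
  e1=⟨0,1,0⟩ f→⟨0,2⟩ g→⟨2,2⟩
  e2=⟨0,0,1⟩ f→⟨1,1⟩ g→⟨0,2⟩
  composite₁ = [2 2 0; 1 2 2]
Path 2 = h;k:
  e0=⟨1,0,0⟩ h→⟨0,0,2⟩ k→⟨2,1⟩
  e1=⟨0,1,0⟩ h→⟨1,1,0⟩ k→⟨2,1⟩
  e2=⟨0,0,1⟩ h→⟨0,1,1⟩ k→⟨0,2⟩
  composite₂ = [2 2 0; 1 1 2]
Equal? differ; not commutative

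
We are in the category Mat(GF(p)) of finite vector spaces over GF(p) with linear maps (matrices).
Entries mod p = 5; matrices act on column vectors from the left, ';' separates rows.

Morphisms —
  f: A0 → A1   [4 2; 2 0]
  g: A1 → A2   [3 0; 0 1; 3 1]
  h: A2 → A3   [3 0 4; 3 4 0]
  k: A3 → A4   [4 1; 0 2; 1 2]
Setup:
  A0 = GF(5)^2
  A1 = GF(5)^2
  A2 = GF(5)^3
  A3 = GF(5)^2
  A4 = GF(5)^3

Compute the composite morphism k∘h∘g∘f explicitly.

  e0=⟨1,0⟩ f→⟨4,2⟩ g→⟨2,2,4⟩ h→⟨2,4⟩ k→⟨2,3,0⟩
  e1=⟨0,1⟩ f→⟨2,0⟩ g→⟨1,0,1⟩ h→⟨2,3⟩ k→⟨1,1,3⟩
result: [2 1; 3 1; 0 3]

Answer: [2 1; 3 1; 0 3]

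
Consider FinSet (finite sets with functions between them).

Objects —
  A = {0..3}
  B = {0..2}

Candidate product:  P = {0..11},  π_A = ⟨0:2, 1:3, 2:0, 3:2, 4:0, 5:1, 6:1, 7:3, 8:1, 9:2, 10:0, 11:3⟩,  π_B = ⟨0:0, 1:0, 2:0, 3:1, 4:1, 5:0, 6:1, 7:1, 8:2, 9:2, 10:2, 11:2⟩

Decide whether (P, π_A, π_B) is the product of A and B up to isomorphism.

|A|·|B| = 4·3 = 12;  |P| = 12
Check the pairing map k ↦ (π_A(k), π_B(k)):
  0 : (2,0)
  1 : (3,0)
  2 : (0,0)
  3 : (2,1)
  4 : (0,1)
  5 : (1,0)
  6 : (1,1)
  7 : (3,1)
  8 : (1,2)
  9 : (2,2)
  10 : (0,2)
  11 : (3,2)
distinct pairs in image: 12 / 12 needed
  → bijection onto A×B; projections well-typed.

Answer: VALID PRODUCT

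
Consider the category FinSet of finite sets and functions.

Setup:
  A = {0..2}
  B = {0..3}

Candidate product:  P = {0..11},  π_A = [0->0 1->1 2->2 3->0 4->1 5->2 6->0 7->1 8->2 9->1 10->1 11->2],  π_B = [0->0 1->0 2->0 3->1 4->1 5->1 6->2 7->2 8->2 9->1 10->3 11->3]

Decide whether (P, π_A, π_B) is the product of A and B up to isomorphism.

Answer: NOT A VALID PRODUCT — duplicate pair at indices 4,9

Trace:
|A|·|B| = 3·4 = 12;  |P| = 12
Check the pairing map k ↦ (π_A(k), π_B(k)):
  0 -> (0,0)
  1 -> (1,0)
  2 -> (2,0)
  3 -> (0,1)
  4 -> (1,1)
  5 -> (2,1)
  6 -> (0,2)
  7 -> (1,2)
  8 -> (2,2)
  9 -> (1,1)  ✗ repeats pair of k=4
  10 -> (1,3)
  11 -> (2,3)
distinct pairs in image: 11 / 12 needed
  → (1,1) hit at k=4 and k=9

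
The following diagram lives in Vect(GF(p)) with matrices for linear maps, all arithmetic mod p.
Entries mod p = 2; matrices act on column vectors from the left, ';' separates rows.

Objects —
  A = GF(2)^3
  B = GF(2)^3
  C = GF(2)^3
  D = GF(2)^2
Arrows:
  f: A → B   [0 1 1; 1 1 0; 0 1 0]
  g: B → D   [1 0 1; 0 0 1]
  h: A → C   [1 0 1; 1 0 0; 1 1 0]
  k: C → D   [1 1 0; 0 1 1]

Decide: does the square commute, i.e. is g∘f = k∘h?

Path 1 = f;g:
  e0=[1,0,0] f→[0,1,0] g→[0,0]
  e1=[0,1,0] f→[1,1,1] g→[0,1]
  e2=[0,0,1] f→[1,0,0] g→[1,0]
  ⟦path⟧₁ = [0 0 1; 0 1 0]
Path 2 = h;k:
  e0=[1,0,0] h→[1,1,1] k→[0,0]
  e1=[0,1,0] h→[0,0,1] k→[0,1]
  e2=[0,0,1] h→[1,0,0] k→[1,0]
  ⟦path⟧₂ = [0 0 1; 0 1 0]
Equal? equal; square commutes

Answer: COMMUTES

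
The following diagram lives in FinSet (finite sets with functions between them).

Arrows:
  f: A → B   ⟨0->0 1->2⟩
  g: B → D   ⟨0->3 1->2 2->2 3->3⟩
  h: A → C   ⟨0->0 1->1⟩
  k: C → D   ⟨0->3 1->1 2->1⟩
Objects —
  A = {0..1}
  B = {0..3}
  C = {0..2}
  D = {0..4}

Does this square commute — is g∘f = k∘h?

Answer: DOES NOT COMMUTE

Work:
Along f;g (path 1):
  0 f→0 g→3
  1 f→2 g→2
  result₁ = ⟨0->3 1->2⟩
Along h;k (path 2):
  0 h→0 k→3
  1 h→1 k→1
  result₂ = ⟨0->3 1->1⟩
Equal? distinct morphisms ✗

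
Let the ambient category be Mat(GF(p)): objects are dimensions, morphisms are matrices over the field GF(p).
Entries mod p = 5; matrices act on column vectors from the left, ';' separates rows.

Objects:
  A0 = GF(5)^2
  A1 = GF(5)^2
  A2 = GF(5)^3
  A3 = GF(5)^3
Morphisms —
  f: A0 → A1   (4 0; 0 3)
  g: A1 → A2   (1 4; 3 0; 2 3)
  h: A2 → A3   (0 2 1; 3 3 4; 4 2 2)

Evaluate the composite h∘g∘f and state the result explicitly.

  e0=[1,0] f→[4,0] g→[4,2,3] h→[2,0,1]
  e1=[0,1] f→[0,3] g→[2,0,4] h→[4,2,1]
⟦path⟧: (2 4; 0 2; 1 1)

Answer: (2 4; 0 2; 1 1)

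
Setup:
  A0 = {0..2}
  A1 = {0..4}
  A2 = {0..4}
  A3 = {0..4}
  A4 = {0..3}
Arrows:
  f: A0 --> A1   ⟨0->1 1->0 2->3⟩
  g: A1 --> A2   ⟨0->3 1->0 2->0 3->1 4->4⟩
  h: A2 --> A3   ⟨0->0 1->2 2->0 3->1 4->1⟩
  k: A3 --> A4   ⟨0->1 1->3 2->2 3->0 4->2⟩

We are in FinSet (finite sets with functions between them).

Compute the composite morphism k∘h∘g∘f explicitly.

Answer: ⟨0->1 1->3 2->2⟩

Derivation:
  0 f-->1 g-->0 h-->0 k-->1
  1 f-->0 g-->3 h-->1 k-->3
  2 f-->3 g-->1 h-->2 k-->2
result: ⟨0->1 1->3 2->2⟩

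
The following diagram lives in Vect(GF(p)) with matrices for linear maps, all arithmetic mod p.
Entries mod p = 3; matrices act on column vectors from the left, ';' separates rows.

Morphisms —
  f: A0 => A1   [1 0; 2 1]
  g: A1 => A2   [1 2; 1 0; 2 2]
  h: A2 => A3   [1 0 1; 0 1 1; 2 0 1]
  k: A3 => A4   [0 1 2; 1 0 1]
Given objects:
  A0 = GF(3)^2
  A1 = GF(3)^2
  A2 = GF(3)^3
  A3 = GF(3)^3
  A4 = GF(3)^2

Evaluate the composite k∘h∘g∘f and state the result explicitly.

Answer: [0 2; 0 1]

Work:
  e0=⟨1,0⟩ f=>⟨1,2⟩ g=>⟨2,1,0⟩ h=>⟨2,1,1⟩ k=>⟨0,0⟩
  e1=⟨0,1⟩ f=>⟨0,1⟩ g=>⟨2,0,2⟩ h=>⟨1,2,0⟩ k=>⟨2,1⟩
⟦path⟧: [0 2; 0 1]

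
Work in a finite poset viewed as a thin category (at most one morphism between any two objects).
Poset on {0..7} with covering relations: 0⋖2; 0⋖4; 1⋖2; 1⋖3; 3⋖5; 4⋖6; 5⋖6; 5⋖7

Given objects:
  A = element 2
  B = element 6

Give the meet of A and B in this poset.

{x : x⊑A ∧ x⊑B} = {0,1}  (A=2, B=6)
  maximal lower bounds 0 and 1 are incomparable: neither 0⊑1 nor 1⊑0
→ no greatest lower bound exists

Answer: NO MEET EXISTS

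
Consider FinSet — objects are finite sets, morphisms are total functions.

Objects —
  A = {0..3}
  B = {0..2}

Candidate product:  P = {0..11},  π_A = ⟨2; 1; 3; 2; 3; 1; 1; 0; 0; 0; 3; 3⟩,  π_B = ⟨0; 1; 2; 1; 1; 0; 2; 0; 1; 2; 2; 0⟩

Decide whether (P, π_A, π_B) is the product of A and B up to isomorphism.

|A|·|B| = 4·3 = 12;  |P| = 12
Check the pairing map k ↦ (π_A(k), π_B(k)):
  0 -> (2,0)
  1 -> (1,1)
  2 -> (3,2)
  3 -> (2,1)
  4 -> (3,1)
  5 -> (1,0)
  6 -> (1,2)
  7 -> (0,0)
  8 -> (0,1)
  9 -> (0,2)
  10 -> (3,2)  ✗ repeats pair of k=2
  11 -> (3,0)
distinct pairs in image: 11 / 12 needed
  → (3,2) hit at k=2 and k=10

Answer: NOT A VALID PRODUCT — duplicate pair at indices 10,2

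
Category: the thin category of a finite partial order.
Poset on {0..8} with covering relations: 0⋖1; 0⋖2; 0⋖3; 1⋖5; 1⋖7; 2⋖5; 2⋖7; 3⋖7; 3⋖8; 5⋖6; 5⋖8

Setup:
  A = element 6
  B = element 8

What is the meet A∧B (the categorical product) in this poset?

{x : x≤A ∧ x≤B} = {0,1,2,5}  (A=6, B=8)
  0 ≤ 5
  1 ≤ 5
  2 ≤ 5
  5 ≤ 5
glb = 5

Answer: A∧B = 5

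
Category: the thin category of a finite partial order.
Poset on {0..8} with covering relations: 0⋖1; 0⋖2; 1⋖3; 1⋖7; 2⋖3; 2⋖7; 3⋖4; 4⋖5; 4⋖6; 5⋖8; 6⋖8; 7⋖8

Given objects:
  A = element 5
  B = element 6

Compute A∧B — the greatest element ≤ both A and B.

Answer: A∧B = 4

Work:
{x : x≤A ∧ x≤B} = {0,1,2,3,4}  (A=5, B=6)
  0 ≤ 4
  1 ≤ 4
  2 ≤ 4
  3 ≤ 4
  4 ≤ 4
glb = 4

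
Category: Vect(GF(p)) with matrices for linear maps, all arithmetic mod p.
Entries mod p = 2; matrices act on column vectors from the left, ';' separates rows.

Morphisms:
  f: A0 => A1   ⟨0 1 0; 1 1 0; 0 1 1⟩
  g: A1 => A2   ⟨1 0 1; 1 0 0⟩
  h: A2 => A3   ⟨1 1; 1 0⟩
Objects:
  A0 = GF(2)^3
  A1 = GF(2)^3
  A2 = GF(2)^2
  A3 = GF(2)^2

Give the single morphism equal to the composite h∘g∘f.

Answer: ⟨0 1 1; 0 0 1⟩

Trace:
  e0=⟨1,0,0⟩ f=>⟨0,1,0⟩ g=>⟨0,0⟩ h=>⟨0,0⟩
  e1=⟨0,1,0⟩ f=>⟨1,1,1⟩ g=>⟨0,1⟩ h=>⟨1,0⟩
  e2=⟨0,0,1⟩ f=>⟨0,0,1⟩ g=>⟨1,0⟩ h=>⟨1,1⟩
result: ⟨0 1 1; 0 0 1⟩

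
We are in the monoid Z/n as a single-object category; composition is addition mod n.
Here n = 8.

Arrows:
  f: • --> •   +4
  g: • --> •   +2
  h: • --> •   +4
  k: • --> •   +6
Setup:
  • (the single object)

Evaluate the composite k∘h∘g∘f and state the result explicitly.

Answer: +0

Work:
  0 +4≡4 +2≡6 +4≡2 +6≡0  (mod 8)
result: +0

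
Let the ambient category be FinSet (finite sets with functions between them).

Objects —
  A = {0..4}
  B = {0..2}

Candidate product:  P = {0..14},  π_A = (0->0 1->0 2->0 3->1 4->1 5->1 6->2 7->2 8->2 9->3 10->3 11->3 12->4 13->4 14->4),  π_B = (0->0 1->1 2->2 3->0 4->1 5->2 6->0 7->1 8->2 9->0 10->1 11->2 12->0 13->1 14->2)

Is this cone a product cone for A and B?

Answer: VALID PRODUCT

Work:
|A|·|B| = 5·3 = 15;  |P| = 15
Check the pairing map k ↦ (π_A(k), π_B(k)):
  0 -> (0,0)
  1 -> (0,1)
  2 -> (0,2)
  3 -> (1,0)
  4 -> (1,1)
  5 -> (1,2)
  6 -> (2,0)
  7 -> (2,1)
  8 -> (2,2)
  9 -> (3,0)
  10 -> (3,1)
  11 -> (3,2)
  12 -> (4,0)
  13 -> (4,1)
  14 -> (4,2)
distinct pairs in image: 15 / 15 needed
  → bijection onto A×B; projections well-typed.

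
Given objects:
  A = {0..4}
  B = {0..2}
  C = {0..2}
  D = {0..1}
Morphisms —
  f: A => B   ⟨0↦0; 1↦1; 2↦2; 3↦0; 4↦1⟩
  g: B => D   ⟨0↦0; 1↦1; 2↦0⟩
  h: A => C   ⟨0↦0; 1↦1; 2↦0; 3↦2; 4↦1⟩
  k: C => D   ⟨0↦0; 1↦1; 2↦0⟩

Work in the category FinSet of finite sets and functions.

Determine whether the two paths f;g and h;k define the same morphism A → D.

Answer: COMMUTES

Trace:
Along f;g (path 1):
  0 f=>0 g=>0
  1 f=>1 g=>1
  2 f=>2 g=>0
  3 f=>0 g=>0
  4 f=>1 g=>1
  result₁ = ⟨0↦0; 1↦1; 2↦0; 3↦0; 4↦1⟩
Along h;k (path 2):
  0 h=>0 k=>0
  1 h=>1 k=>1
  2 h=>0 k=>0
  3 h=>2 k=>0
  4 h=>1 k=>1
  result₂ = ⟨0↦0; 1↦1; 2↦0; 3↦0; 4↦1⟩
Equal? YES — commutes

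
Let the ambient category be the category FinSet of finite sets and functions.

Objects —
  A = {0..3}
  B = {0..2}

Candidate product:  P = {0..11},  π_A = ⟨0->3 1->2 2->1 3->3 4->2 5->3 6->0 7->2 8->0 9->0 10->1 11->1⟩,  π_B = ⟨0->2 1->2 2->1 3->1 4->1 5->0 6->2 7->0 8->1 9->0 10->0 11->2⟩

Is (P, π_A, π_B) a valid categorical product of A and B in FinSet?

|A|·|B| = 4·3 = 12;  |P| = 12
Check the pairing map k ↦ (π_A(k), π_B(k)):
  0 -> (3,2)
  1 -> (2,2)
  2 -> (1,1)
  3 -> (3,1)
  4 -> (2,1)
  5 -> (3,0)
  6 -> (0,2)
  7 -> (2,0)
  8 -> (0,1)
  9 -> (0,0)
  10 -> (1,0)
  11 -> (1,2)
distinct pairs in image: 12 / 12 needed
  → bijection onto A×B; projections well-typed.

Answer: VALID PRODUCT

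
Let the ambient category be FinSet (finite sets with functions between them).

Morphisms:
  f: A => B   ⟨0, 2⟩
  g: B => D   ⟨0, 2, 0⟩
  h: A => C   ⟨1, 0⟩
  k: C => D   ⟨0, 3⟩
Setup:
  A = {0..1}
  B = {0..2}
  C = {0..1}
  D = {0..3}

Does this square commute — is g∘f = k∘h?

Answer: DOES NOT COMMUTE

Trace:
Along f;g (path 1):
  0 f=>0 g=>0
  1 f=>2 g=>0
  ⟦path⟧₁ = ⟨0, 0⟩
Along h;k (path 2):
  0 h=>1 k=>3
  1 h=>0 k=>0
  ⟦path⟧₂ = ⟨3, 0⟩
Equal? differ; not commutative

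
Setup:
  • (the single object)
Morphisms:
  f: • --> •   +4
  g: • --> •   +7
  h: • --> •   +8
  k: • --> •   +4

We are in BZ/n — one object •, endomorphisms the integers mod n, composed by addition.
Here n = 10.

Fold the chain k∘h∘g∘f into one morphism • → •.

  0 +4≡4 +7≡1 +8≡9 +4≡3  (mod 10)
composite: +3

Answer: +3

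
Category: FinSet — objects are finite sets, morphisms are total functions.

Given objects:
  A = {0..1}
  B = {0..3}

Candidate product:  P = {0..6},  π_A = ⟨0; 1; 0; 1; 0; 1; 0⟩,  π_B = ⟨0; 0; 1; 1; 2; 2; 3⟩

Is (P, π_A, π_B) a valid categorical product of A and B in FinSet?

Answer: NOT A VALID PRODUCT — |P|=7 ≠ |A|·|B|=8

Derivation:
|A|·|B| = 2·4 = 8;  |P| = 7
  → cardinalities differ; no bijection possible.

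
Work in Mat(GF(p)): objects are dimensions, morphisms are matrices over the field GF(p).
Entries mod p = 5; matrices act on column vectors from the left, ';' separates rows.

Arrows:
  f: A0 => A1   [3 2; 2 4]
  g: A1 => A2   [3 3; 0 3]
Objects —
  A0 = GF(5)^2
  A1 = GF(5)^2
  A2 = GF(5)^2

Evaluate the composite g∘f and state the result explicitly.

Answer: [0 3; 1 2]

Work:
  e0=(1,0) f=>(3,2) g=>(0,1)
  e1=(0,1) f=>(2,4) g=>(3,2)
⟦path⟧: [0 3; 1 2]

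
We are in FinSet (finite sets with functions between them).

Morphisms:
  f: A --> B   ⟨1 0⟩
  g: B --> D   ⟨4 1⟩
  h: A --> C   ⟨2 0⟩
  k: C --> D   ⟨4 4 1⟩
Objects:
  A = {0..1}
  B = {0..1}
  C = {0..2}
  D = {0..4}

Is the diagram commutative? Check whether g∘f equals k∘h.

Along f;g (path 1):
  0 f-->1 g-->1
  1 f-->0 g-->4
  ⟦path⟧₁ = ⟨1 4⟩
Along h;k (path 2):
  0 h-->2 k-->1
  1 h-->0 k-->4
  ⟦path⟧₂ = ⟨1 4⟩
Equal? equal; square commutes

Answer: COMMUTES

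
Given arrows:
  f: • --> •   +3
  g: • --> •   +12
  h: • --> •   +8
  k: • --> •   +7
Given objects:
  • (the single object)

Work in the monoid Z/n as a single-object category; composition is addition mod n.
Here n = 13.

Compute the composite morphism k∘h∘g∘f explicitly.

Answer: +4

Work:
  0 +3≡3 +12≡2 +8≡10 +7≡4  (mod 13)
result: +4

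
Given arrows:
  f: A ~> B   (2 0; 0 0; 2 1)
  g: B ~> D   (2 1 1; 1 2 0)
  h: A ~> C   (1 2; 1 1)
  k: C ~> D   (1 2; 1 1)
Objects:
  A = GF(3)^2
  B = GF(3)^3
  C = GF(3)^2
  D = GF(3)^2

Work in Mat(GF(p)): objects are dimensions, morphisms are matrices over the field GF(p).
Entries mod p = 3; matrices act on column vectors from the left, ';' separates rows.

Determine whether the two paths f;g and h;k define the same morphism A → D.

Answer: COMMUTES

Work:
Along f;g (path 1):
  e0=[1,0] f~>[2,0,2] g~>[0,2]
  e1=[0,1] f~>[0,0,1] g~>[1,0]
  ⟦path⟧₁ = (0 1; 2 0)
Along h;k (path 2):
  e0=[1,0] h~>[1,1] k~>[0,2]
  e1=[0,1] h~>[2,1] k~>[1,0]
  ⟦path⟧₂ = (0 1; 2 0)
Equal? same morphism ✓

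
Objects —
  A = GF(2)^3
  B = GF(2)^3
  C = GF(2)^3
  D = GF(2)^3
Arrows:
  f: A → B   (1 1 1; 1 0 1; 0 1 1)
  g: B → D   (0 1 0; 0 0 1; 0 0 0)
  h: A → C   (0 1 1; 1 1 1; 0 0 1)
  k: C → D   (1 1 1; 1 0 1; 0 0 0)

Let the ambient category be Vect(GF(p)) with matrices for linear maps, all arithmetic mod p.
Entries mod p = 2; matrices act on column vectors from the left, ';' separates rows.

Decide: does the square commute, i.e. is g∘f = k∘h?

1) trace f;g:
  e0=⟨1,0,0⟩ f→⟨1,1,0⟩ g→⟨1,0,0⟩
  e1=⟨0,1,0⟩ f→⟨1,0,1⟩ g→⟨0,1,0⟩
  e2=⟨0,0,1⟩ f→⟨1,1,1⟩ g→⟨1,1,0⟩
  result₁ = (1 0 1; 0 1 1; 0 0 0)
2) trace h;k:
  e0=⟨1,0,0⟩ h→⟨0,1,0⟩ k→⟨1,0,0⟩
  e1=⟨0,1,0⟩ h→⟨1,1,0⟩ k→⟨0,1,0⟩
  e2=⟨0,0,1⟩ h→⟨1,1,1⟩ k→⟨1,0,0⟩
  result₂ = (1 0 1; 0 1 0; 0 0 0)
Equal? differ; not commutative

Answer: DOES NOT COMMUTE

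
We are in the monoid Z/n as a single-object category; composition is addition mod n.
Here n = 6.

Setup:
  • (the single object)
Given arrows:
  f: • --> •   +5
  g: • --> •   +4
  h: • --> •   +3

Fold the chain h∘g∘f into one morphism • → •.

  0 +5≡5 +4≡3 +3≡0  (mod 6)
result: +0

Answer: +0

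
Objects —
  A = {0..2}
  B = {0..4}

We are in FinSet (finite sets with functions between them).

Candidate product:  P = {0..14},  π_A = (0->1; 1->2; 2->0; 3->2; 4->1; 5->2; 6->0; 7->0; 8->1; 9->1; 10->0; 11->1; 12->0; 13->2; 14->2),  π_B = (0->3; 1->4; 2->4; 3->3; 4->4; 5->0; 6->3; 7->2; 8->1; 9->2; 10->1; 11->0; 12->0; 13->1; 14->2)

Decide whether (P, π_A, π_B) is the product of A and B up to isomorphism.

Answer: VALID PRODUCT

Trace:
|A|·|B| = 3·5 = 15;  |P| = 15
Check the pairing map k ↦ (π_A(k), π_B(k)):
  0 -> (1,3)
  1 -> (2,4)
  2 -> (0,4)
  3 -> (2,3)
  4 -> (1,4)
  5 -> (2,0)
  6 -> (0,3)
  7 -> (0,2)
  8 -> (1,1)
  9 -> (1,2)
  10 -> (0,1)
  11 -> (1,0)
  12 -> (0,0)
  13 -> (2,1)
  14 -> (2,2)
distinct pairs in image: 15 / 15 needed
  → bijection onto A×B; projections well-typed.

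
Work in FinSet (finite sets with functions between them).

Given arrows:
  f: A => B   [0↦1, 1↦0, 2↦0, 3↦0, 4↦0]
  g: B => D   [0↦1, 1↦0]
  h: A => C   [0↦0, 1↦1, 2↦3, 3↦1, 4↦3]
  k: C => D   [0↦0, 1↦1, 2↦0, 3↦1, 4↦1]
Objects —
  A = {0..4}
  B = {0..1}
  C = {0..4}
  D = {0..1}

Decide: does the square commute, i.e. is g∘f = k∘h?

Answer: COMMUTES

Work:
Path 1 = f;g:
  0 f=>1 g=>0
  1 f=>0 g=>1
  2 f=>0 g=>1
  3 f=>0 g=>1
  4 f=>0 g=>1
  composite₁ = [0↦0, 1↦1, 2↦1, 3↦1, 4↦1]
Path 2 = h;k:
  0 h=>0 k=>0
  1 h=>1 k=>1
  2 h=>3 k=>1
  3 h=>1 k=>1
  4 h=>3 k=>1
  composite₂ = [0↦0, 1↦1, 2↦1, 3↦1, 4↦1]
Equal? equal; square commutes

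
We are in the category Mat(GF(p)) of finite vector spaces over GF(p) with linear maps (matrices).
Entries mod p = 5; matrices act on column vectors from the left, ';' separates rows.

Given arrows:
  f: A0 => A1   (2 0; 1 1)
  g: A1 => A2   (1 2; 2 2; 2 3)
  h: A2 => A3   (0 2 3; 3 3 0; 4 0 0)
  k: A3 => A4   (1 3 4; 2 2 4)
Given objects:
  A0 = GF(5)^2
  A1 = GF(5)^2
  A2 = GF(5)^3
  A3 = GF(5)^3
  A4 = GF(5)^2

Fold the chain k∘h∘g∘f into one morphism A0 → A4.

  e0=⟨1,0⟩ f=>⟨2,1⟩ g=>⟨4,1,2⟩ h=>⟨3,0,1⟩ k=>⟨2,0⟩
  e1=⟨0,1⟩ f=>⟨0,1⟩ g=>⟨2,2,3⟩ h=>⟨3,2,3⟩ k=>⟨1,2⟩
⟦path⟧: (2 1; 0 2)

Answer: (2 1; 0 2)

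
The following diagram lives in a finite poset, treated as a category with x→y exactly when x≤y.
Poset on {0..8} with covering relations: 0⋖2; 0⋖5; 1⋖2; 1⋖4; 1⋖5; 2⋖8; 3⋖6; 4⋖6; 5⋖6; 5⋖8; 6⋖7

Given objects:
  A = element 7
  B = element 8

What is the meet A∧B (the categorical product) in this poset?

Lower bounds of A=7 and B=8: {0,1,5}
  0 <= 5
  1 <= 5
  5 <= 5
glb = 5

Answer: A∧B = 5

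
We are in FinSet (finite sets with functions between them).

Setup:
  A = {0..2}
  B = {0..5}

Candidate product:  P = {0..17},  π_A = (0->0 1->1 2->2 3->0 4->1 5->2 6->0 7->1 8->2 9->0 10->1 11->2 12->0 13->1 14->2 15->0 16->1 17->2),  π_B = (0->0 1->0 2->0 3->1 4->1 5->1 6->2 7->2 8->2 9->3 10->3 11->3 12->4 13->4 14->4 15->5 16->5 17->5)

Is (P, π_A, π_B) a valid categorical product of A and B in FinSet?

Answer: VALID PRODUCT

Work:
|A|·|B| = 3·6 = 18;  |P| = 18
Check the pairing map k ↦ (π_A(k), π_B(k)):
  0 -> (0,0)
  1 -> (1,0)
  2 -> (2,0)
  3 -> (0,1)
  4 -> (1,1)
  5 -> (2,1)
  6 -> (0,2)
  7 -> (1,2)
  8 -> (2,2)
  9 -> (0,3)
  10 -> (1,3)
  11 -> (2,3)
  12 -> (0,4)
  13 -> (1,4)
  14 -> (2,4)
  15 -> (0,5)
  16 -> (1,5)
  17 -> (2,5)
distinct pairs in image: 18 / 18 needed
  → bijection onto A×B; projections well-typed.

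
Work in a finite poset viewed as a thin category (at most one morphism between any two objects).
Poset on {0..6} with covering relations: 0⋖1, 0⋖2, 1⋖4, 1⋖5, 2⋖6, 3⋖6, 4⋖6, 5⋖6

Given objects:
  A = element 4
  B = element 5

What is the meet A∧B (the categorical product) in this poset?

Answer: A∧B = 1

Work:
Common predecessors of 4,5: {0,1}
  0 ⊑ 1
  1 ⊑ 1
glb = 1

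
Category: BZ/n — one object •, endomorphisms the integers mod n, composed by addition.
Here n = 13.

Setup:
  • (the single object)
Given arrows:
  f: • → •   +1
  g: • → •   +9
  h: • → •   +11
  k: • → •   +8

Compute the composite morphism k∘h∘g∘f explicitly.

Answer: +3

Derivation:
  0 +1≡1 +9≡10 +11≡8 +8≡3  (mod 13)
composite: +3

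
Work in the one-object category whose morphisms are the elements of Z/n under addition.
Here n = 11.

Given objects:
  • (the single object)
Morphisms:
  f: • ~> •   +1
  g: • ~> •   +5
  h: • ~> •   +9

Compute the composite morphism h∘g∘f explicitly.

  0 +1≡1 +5≡6 +9≡4  (mod 11)
composite: +4

Answer: +4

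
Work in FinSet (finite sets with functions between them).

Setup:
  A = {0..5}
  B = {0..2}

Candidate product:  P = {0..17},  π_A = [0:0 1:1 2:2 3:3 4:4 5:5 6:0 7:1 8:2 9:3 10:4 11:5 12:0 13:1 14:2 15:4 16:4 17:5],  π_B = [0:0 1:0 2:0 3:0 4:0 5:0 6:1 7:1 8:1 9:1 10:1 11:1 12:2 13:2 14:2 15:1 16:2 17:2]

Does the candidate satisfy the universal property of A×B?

|A|·|B| = 6·3 = 18;  |P| = 18
Check the pairing map k ↦ (π_A(k), π_B(k)):
  0 : (0,0)
  1 : (1,0)
  2 : (2,0)
  3 : (3,0)
  4 : (4,0)
  5 : (5,0)
  6 : (0,1)
  7 : (1,1)
  8 : (2,1)
  9 : (3,1)
  10 : (4,1)
  11 : (5,1)
  12 : (0,2)
  13 : (1,2)
  14 : (2,2)
  15 : (4,1)  ✗ repeats pair of k=10
  16 : (4,2)
  17 : (5,2)
distinct pairs in image: 17 / 18 needed
  → (4,1) hit at k=10 and k=15

Answer: NOT A VALID PRODUCT — duplicate pair at indices 10,15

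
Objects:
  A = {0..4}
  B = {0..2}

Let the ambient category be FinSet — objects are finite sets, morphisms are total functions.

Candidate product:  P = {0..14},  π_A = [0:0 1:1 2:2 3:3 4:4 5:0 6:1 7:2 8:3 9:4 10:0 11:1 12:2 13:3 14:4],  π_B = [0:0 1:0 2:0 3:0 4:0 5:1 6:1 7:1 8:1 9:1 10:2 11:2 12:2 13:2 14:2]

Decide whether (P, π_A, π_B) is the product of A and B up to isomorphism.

|A|·|B| = 5·3 = 15;  |P| = 15
Check the pairing map k ↦ (π_A(k), π_B(k)):
  0 : (0,0)
  1 : (1,0)
  2 : (2,0)
  3 : (3,0)
  4 : (4,0)
  5 : (0,1)
  6 : (1,1)
  7 : (2,1)
  8 : (3,1)
  9 : (4,1)
  10 : (0,2)
  11 : (1,2)
  12 : (2,2)
  13 : (3,2)
  14 : (4,2)
distinct pairs in image: 15 / 15 needed
  → bijection onto A×B; projections well-typed.

Answer: VALID PRODUCT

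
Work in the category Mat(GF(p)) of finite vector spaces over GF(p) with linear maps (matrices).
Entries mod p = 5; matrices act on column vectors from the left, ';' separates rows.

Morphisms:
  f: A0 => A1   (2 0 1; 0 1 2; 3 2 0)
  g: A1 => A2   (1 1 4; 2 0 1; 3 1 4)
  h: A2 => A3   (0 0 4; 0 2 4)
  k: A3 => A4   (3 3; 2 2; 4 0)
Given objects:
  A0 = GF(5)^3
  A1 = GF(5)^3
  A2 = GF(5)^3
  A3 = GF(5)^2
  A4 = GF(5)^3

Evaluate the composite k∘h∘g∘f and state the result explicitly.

Answer: (4 3 2; 1 2 3; 3 4 0)

Trace:
  e0=(1,0,0) f=>(2,0,3) g=>(4,2,3) h=>(2,1) k=>(4,1,3)
  e1=(0,1,0) f=>(0,1,2) g=>(4,2,4) h=>(1,0) k=>(3,2,4)
  e2=(0,0,1) f=>(1,2,0) g=>(3,2,0) h=>(0,4) k=>(2,3,0)
composite: (4 3 2; 1 2 3; 3 4 0)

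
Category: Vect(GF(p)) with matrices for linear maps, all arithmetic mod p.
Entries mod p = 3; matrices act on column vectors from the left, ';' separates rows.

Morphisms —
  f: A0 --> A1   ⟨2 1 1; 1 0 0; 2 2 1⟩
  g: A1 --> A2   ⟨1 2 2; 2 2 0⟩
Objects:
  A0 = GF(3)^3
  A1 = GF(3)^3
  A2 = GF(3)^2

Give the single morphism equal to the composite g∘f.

Answer: ⟨2 2 0; 0 2 2⟩

Trace:
  e0=[1,0,0] f-->[2,1,2] g-->[2,0]
  e1=[0,1,0] f-->[1,0,2] g-->[2,2]
  e2=[0,0,1] f-->[1,0,1] g-->[0,2]
composite: ⟨2 2 0; 0 2 2⟩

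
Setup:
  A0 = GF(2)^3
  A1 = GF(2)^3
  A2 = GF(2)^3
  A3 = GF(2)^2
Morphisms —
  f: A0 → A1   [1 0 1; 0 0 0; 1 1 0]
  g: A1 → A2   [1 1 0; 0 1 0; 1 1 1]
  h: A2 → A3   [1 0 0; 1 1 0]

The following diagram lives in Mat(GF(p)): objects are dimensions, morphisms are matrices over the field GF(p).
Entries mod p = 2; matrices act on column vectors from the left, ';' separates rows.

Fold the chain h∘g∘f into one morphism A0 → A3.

Answer: [1 0 1; 1 0 1]

Work:
  e0=[1,0,0] f→[1,0,1] g→[1,0,0] h→[1,1]
  e1=[0,1,0] f→[0,0,1] g→[0,0,1] h→[0,0]
  e2=[0,0,1] f→[1,0,0] g→[1,0,1] h→[1,1]
composite: [1 0 1; 1 0 1]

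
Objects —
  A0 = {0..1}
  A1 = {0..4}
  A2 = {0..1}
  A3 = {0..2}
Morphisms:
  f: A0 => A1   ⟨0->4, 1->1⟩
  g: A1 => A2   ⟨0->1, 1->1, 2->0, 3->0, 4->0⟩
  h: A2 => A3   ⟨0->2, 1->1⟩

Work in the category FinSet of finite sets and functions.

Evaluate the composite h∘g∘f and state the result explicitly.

Answer: ⟨0->2, 1->1⟩

Derivation:
  0 f=>4 g=>0 h=>2
  1 f=>1 g=>1 h=>1
⟦path⟧: ⟨0->2, 1->1⟩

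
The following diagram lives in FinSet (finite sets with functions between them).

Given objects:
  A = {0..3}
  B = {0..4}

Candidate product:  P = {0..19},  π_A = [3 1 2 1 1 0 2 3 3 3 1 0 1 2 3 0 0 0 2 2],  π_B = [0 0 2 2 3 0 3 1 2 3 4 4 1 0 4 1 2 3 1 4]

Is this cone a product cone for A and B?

Answer: VALID PRODUCT

Derivation:
|A|·|B| = 4·5 = 20;  |P| = 20
Check the pairing map k ↦ (π_A(k), π_B(k)):
  0 : (3,0)
  1 : (1,0)
  2 : (2,2)
  3 : (1,2)
  4 : (1,3)
  5 : (0,0)
  6 : (2,3)
  7 : (3,1)
  8 : (3,2)
  9 : (3,3)
  10 : (1,4)
  11 : (0,4)
  12 : (1,1)
  13 : (2,0)
  14 : (3,4)
  15 : (0,1)
  16 : (0,2)
  17 : (0,3)
  18 : (2,1)
  19 : (2,4)
distinct pairs in image: 20 / 20 needed
  → bijection onto A×B; projections well-typed.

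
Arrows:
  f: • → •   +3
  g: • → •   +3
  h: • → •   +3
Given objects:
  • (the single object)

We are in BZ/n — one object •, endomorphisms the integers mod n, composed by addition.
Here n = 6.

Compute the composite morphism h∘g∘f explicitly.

Answer: +3

Trace:
  0 +3≡3 +3≡0 +3≡3  (mod 6)
result: +3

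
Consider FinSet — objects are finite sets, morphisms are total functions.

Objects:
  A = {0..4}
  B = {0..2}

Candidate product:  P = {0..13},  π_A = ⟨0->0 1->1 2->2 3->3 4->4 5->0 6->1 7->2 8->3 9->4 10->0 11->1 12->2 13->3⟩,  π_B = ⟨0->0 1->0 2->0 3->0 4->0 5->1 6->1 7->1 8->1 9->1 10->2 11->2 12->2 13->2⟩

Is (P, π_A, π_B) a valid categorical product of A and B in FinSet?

Answer: NOT A VALID PRODUCT — |P|=14 ≠ |A|·|B|=15

Derivation:
|A|·|B| = 5·3 = 15;  |P| = 14
  → cardinalities differ; no bijection possible.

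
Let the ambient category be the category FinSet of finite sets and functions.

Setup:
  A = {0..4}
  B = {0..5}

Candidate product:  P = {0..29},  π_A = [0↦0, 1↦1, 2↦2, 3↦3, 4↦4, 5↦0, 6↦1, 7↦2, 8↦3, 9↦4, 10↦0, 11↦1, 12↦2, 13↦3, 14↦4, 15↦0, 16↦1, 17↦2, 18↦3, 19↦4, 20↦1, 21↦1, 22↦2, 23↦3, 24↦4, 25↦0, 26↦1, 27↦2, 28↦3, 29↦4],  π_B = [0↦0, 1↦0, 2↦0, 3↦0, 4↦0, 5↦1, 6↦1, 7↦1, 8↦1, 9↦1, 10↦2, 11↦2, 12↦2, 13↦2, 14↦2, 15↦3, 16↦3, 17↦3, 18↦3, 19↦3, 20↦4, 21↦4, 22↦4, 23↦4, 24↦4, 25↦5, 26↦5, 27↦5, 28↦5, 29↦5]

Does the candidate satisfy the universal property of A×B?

Answer: NOT A VALID PRODUCT — duplicate pair at indices 21,20

Trace:
|A|·|B| = 5·6 = 30;  |P| = 30
Check the pairing map k ↦ (π_A(k), π_B(k)):
  0 ↦ (0,0)
  1 ↦ (1,0)
  2 ↦ (2,0)
  3 ↦ (3,0)
  4 ↦ (4,0)
  5 ↦ (0,1)
  6 ↦ (1,1)
  7 ↦ (2,1)
  8 ↦ (3,1)
  9 ↦ (4,1)
  10 ↦ (0,2)
  11 ↦ (1,2)
  12 ↦ (2,2)
  13 ↦ (3,2)
  14 ↦ (4,2)
  15 ↦ (0,3)
  16 ↦ (1,3)
  17 ↦ (2,3)
  18 ↦ (3,3)
  19 ↦ (4,3)
  20 ↦ (1,4)
  21 ↦ (1,4)  ✗ repeats pair of k=20
  22 ↦ (2,4)
  23 ↦ (3,4)
  24 ↦ (4,4)
  25 ↦ (0,5)
  26 ↦ (1,5)
  27 ↦ (2,5)
  28 ↦ (3,5)
  29 ↦ (4,5)
distinct pairs in image: 29 / 30 needed
  → (1,4) hit at k=20 and k=21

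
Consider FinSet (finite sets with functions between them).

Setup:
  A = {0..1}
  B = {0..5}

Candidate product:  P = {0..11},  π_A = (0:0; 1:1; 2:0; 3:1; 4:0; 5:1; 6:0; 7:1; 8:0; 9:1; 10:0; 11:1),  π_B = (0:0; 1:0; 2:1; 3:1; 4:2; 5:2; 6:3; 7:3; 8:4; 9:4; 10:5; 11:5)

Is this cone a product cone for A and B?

|A|·|B| = 2·6 = 12;  |P| = 12
Check the pairing map k ↦ (π_A(k), π_B(k)):
  0 : (0,0)
  1 : (1,0)
  2 : (0,1)
  3 : (1,1)
  4 : (0,2)
  5 : (1,2)
  6 : (0,3)
  7 : (1,3)
  8 : (0,4)
  9 : (1,4)
  10 : (0,5)
  11 : (1,5)
distinct pairs in image: 12 / 12 needed
  → bijection onto A×B; projections well-typed.

Answer: VALID PRODUCT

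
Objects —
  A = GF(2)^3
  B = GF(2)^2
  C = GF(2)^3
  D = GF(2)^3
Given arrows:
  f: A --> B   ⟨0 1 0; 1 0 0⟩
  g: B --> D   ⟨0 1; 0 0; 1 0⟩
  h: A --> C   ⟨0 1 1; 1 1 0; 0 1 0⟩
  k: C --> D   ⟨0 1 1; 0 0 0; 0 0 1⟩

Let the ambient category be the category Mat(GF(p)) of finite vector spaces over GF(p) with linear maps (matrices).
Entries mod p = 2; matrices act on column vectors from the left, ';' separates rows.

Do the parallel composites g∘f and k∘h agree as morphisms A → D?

1) trace f;g:
  e0=(1,0,0) f-->(0,1) g-->(1,0,0)
  e1=(0,1,0) f-->(1,0) g-->(0,0,1)
  e2=(0,0,1) f-->(0,0) g-->(0,0,0)
  composite₁ = ⟨1 0 0; 0 0 0; 0 1 0⟩
2) trace h;k:
  e0=(1,0,0) h-->(0,1,0) k-->(1,0,0)
  e1=(0,1,0) h-->(1,1,1) k-->(0,0,1)
  e2=(0,0,1) h-->(1,0,0) k-->(0,0,0)
  composite₂ = ⟨1 0 0; 0 0 0; 0 1 0⟩
Equal? equal; square commutes

Answer: COMMUTES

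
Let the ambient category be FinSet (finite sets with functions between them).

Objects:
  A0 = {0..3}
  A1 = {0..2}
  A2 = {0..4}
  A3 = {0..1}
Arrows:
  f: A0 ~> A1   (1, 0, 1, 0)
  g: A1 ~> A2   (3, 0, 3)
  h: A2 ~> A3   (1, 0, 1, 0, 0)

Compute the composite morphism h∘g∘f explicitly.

Answer: (1, 0, 1, 0)

Work:
  0 f~>1 g~>0 h~>1
  1 f~>0 g~>3 h~>0
  2 f~>1 g~>0 h~>1
  3 f~>0 g~>3 h~>0
⟦path⟧: (1, 0, 1, 0)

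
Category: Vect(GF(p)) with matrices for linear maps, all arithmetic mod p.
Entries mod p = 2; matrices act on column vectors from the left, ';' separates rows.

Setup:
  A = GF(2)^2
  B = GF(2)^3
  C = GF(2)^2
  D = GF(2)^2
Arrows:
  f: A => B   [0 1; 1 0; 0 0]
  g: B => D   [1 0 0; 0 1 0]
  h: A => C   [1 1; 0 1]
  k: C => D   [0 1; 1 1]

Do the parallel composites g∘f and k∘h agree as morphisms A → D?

Answer: COMMUTES

Trace:
1) trace f;g:
  e0=⟨1,0⟩ f=>⟨0,1,0⟩ g=>⟨0,1⟩
  e1=⟨0,1⟩ f=>⟨1,0,0⟩ g=>⟨1,0⟩
  composite₁ = [0 1; 1 0]
2) trace h;k:
  e0=⟨1,0⟩ h=>⟨1,0⟩ k=>⟨0,1⟩
  e1=⟨0,1⟩ h=>⟨1,1⟩ k=>⟨1,0⟩
  composite₂ = [0 1; 1 0]
Equal? equal; square commutes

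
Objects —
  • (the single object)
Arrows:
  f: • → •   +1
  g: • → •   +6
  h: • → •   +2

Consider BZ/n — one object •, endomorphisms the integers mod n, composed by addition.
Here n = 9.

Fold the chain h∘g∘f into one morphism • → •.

Answer: +0

Work:
  0 +1≡1 +6≡7 +2≡0  (mod 9)
⟦path⟧: +0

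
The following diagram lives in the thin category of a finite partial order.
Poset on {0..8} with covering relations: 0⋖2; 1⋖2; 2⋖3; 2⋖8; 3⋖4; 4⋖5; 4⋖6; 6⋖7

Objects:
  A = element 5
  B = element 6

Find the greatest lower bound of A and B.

Common predecessors of 5,6: {0,1,2,3,4}
  0 ⊑ 4
  1 ⊑ 4
  2 ⊑ 4
  3 ⊑ 4
  4 ⊑ 4
glb = 4

Answer: A∧B = 4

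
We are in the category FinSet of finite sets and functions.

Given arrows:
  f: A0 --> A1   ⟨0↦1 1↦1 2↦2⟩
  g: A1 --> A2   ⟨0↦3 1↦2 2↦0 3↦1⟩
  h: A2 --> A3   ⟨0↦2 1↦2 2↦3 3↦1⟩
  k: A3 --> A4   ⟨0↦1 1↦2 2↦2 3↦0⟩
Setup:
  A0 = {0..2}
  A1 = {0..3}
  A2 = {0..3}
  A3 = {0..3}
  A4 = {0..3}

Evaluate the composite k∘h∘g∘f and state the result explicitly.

Answer: ⟨0↦0 1↦0 2↦2⟩

Work:
  0 f-->1 g-->2 h-->3 k-->0
  1 f-->1 g-->2 h-->3 k-->0
  2 f-->2 g-->0 h-->2 k-->2
result: ⟨0↦0 1↦0 2↦2⟩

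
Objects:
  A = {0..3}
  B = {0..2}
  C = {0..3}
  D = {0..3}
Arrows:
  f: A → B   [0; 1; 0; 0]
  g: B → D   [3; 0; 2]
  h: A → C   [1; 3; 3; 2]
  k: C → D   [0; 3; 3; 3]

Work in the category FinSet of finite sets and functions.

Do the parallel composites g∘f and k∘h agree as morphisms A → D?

Answer: DOES NOT COMMUTE

Derivation:
1) trace f;g:
  0 f→0 g→3
  1 f→1 g→0
  2 f→0 g→3
  3 f→0 g→3
  ⟦path⟧₁ = [3; 0; 3; 3]
2) trace h;k:
  0 h→1 k→3
  1 h→3 k→3
  2 h→3 k→3
  3 h→2 k→3
  ⟦path⟧₂ = [3; 3; 3; 3]
Equal? distinct morphisms ✗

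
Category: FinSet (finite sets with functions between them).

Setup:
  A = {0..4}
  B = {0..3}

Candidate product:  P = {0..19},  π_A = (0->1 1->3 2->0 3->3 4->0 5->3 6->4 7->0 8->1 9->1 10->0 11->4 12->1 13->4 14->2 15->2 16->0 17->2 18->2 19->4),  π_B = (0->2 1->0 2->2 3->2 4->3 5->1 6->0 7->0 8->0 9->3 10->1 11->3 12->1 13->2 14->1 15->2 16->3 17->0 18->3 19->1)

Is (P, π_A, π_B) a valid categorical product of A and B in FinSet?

|A|·|B| = 5·4 = 20;  |P| = 20
Check the pairing map k ↦ (π_A(k), π_B(k)):
  0 -> (1,2)
  1 -> (3,0)
  2 -> (0,2)
  3 -> (3,2)
  4 -> (0,3)
  5 -> (3,1)
  6 -> (4,0)
  7 -> (0,0)
  8 -> (1,0)
  9 -> (1,3)
  10 -> (0,1)
  11 -> (4,3)
  12 -> (1,1)
  13 -> (4,2)
  14 -> (2,1)
  15 -> (2,2)
  16 -> (0,3)  ✗ repeats pair of k=4
  17 -> (2,0)
  18 -> (2,3)
  19 -> (4,1)
distinct pairs in image: 19 / 20 needed
  → (0,3) hit at k=4 and k=16

Answer: NOT A VALID PRODUCT — duplicate pair at indices 16,4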